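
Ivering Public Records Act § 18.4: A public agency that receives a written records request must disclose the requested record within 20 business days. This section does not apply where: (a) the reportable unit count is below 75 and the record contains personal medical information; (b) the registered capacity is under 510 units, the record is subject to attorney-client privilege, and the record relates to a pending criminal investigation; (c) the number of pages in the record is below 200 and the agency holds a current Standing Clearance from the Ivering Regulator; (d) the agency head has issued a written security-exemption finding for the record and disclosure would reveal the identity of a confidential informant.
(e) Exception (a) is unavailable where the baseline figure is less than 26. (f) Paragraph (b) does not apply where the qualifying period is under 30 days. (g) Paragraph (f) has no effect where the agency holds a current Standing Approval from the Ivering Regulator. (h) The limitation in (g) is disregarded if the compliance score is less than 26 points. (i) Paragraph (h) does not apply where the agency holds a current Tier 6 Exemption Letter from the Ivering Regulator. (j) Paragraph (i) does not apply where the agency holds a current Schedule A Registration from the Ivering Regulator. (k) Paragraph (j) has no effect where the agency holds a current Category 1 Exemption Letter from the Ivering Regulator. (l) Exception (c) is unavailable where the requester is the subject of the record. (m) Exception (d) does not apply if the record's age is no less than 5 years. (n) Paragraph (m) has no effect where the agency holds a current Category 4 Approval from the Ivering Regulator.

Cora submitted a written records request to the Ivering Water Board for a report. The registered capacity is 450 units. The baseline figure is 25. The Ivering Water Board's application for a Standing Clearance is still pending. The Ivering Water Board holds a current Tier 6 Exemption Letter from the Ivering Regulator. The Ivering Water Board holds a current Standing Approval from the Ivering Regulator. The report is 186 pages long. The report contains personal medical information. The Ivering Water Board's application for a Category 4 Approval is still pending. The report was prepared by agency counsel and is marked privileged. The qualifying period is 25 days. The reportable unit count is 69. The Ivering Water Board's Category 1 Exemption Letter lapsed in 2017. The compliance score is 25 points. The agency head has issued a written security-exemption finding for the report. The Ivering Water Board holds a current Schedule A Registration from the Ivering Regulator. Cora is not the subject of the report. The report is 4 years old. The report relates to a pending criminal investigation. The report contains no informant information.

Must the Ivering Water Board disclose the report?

Yes — the Ivering Water Board must disclose the report.

Exception (a): the reportable unit count is 69, below the 75 limit; the report contains personal medical information — every condition holds. But: (e) operates against (a): the baseline figure is 25, less than the 26 limit. So (a) is unavailable.
Exception (b)'s conditions are all satisfied: the registered capacity is 450 units, under the 510 units limit; the report is privileged; the report relates to a pending investigation. But: (f) operates against (b): the qualifying period is 25 days, under the 30 days limit. (g) would limit (f) — a current Standing Approval is held — but (h) sets (g) aside: (h) operates against (g): the compliance score is 25 points, less than the 26 points limit. (i) is triggered (a current Tier 6 Exemption Letter is held), but is displaced by (j): (j) operates against (i): a current Schedule A Registration is held. (k), which would lift (j), is inapplicable — there is no Category 1 Exemption Letter in force. So (b) is unavailable.
Exception (c) fails — there is no Standing Clearance in force.
Exception (d) does not apply: the report contains no informant information.
No exception applies. The general rule governs.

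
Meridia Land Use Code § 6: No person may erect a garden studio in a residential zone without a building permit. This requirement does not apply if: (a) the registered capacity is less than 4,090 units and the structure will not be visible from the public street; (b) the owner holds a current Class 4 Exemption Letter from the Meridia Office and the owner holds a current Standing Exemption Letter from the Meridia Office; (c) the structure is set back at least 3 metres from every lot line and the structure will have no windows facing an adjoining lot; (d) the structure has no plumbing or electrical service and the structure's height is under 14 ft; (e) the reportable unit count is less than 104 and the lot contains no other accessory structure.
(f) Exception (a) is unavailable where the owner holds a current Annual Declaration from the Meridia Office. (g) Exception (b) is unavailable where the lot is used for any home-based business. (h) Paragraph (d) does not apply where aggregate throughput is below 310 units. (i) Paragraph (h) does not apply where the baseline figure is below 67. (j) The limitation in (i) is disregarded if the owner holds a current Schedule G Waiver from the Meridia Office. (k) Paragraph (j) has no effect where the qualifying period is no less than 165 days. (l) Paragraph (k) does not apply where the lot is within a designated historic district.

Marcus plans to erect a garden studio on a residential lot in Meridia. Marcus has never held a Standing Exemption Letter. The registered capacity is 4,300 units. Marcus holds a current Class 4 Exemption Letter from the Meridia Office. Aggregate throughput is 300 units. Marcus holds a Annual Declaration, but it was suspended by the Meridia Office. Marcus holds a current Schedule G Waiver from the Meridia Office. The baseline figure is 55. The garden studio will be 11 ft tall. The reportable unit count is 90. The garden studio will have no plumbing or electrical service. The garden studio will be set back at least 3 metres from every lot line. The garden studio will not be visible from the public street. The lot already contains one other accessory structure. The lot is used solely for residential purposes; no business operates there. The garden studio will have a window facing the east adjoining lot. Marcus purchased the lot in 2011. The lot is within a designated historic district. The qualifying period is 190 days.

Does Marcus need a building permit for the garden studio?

Yes — Marcus must obtain a building permit.

Exception (a) does not apply: the registered capacity is 4,300 units, not less than 4,090 units.
Exception (b) does not apply: no current Standing Exemption Letter is held.
Exception (c) does not apply: a window faces an adjoining lot.
Exception (d): there is no plumbing or electrical service; the structure's height is 11 ft, under the 14 ft limit — every condition holds. But applying paragraphs (h)–(l): (h) operates against (d): aggregate throughput is 300 units, below the 310 units limit. (i) would limit (h) — the baseline figure is 55, below the 67 limit — but (j) sets (i) aside: (j) is engaged — a current Schedule G Waiver is held. (k) operates (the qualifying period is 190 days, meeting the 165 days threshold), but is displaced by (l): (l) operates against (k): the lot is in a historic district. (d) is therefore removed.
Exception (e) does not apply: the lot already has another accessory structure.
No exception displaces § 6.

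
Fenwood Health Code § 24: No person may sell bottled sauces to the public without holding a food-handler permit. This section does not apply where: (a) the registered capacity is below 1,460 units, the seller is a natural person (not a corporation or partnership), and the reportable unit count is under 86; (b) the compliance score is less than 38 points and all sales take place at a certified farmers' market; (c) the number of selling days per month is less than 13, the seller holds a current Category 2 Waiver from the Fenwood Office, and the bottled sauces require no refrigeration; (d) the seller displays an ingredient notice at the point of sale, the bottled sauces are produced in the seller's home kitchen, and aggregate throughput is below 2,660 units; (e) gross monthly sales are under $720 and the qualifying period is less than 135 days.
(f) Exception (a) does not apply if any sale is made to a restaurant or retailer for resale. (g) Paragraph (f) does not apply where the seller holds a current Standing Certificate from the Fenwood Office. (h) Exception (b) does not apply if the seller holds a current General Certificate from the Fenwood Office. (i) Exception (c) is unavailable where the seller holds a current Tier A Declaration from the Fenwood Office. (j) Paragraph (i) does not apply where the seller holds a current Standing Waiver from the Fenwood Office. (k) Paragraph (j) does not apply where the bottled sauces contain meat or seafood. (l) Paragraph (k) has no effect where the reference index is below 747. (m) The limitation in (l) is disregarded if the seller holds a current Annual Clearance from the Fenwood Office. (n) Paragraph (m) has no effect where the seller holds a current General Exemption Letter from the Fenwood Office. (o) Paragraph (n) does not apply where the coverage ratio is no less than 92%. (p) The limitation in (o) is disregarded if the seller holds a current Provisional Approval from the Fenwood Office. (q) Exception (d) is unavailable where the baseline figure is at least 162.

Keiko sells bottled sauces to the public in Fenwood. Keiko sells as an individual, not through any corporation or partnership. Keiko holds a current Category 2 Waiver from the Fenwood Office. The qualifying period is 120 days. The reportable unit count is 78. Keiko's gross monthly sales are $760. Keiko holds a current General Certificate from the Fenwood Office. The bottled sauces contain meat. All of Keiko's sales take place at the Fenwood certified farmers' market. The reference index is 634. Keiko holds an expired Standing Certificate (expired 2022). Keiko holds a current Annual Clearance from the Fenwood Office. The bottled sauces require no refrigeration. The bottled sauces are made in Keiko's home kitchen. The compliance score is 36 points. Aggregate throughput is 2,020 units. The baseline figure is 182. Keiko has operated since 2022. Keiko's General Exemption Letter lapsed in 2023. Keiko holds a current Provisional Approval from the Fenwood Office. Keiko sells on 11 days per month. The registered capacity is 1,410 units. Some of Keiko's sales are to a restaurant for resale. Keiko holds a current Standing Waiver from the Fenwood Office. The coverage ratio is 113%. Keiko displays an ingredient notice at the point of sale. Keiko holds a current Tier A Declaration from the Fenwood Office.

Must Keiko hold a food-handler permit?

Yes — Keiko must hold a food-handler permit.

Exception (a)'s conditions are all satisfied: the registered capacity is 1,410 units, below the 1,460 units limit; the seller is a natural person; the reportable unit count is 78, under the 86 limit. Turning to paragraphs (f)–(g): (f) is triggered — some sales are to a restaurant for resale. (g), which would lift (f), is inapplicable — there is no Standing Certificate in force. Exception (a) does not apply.
Exception (b)'s conditions are all satisfied: the compliance score is 36 points, less than the 38 points limit; all sales are at a certified farmers' market. Turning to paragraph (h): (h) applies — a current General Certificate is held. So (b) is unavailable.
Exception (c): the number of selling days per month is 11, less than the 13 limit; a current Category 2 Waiver is held; the bottled sauces are shelf-stable — every condition holds. However, paragraphs (i)–(p) must be considered: (i) operates against (c): a current Tier A Declaration is held. (j) applies (a current Standing Waiver is held), but is displaced by (k): (k) applies — the bottled sauces contain meat. (l) would limit (k) — the reference index is 634, below the 747 limit — but (m) sets (l) aside: (m) operates against (l): a current Annual Clearance is held. (n) is not engaged (no current General Exemption Letter is held), so (m) stands. Exception (c) does not apply.
Exception (d)'s conditions are all satisfied: an ingredient notice is displayed; the bottled sauces are home-kitchen produced; aggregate throughput is 2,020 units, below the 2,660 units limit. But applying paragraph (q): (q) applies — the baseline figure is 182, meeting the 162 threshold. (d) is therefore removed.
Exception (e) requires that gross monthly sales are under $720; but gross monthly sales are $760, not under $720, so (e) is unavailable.
None of the exceptions is available; § 24 applies in full.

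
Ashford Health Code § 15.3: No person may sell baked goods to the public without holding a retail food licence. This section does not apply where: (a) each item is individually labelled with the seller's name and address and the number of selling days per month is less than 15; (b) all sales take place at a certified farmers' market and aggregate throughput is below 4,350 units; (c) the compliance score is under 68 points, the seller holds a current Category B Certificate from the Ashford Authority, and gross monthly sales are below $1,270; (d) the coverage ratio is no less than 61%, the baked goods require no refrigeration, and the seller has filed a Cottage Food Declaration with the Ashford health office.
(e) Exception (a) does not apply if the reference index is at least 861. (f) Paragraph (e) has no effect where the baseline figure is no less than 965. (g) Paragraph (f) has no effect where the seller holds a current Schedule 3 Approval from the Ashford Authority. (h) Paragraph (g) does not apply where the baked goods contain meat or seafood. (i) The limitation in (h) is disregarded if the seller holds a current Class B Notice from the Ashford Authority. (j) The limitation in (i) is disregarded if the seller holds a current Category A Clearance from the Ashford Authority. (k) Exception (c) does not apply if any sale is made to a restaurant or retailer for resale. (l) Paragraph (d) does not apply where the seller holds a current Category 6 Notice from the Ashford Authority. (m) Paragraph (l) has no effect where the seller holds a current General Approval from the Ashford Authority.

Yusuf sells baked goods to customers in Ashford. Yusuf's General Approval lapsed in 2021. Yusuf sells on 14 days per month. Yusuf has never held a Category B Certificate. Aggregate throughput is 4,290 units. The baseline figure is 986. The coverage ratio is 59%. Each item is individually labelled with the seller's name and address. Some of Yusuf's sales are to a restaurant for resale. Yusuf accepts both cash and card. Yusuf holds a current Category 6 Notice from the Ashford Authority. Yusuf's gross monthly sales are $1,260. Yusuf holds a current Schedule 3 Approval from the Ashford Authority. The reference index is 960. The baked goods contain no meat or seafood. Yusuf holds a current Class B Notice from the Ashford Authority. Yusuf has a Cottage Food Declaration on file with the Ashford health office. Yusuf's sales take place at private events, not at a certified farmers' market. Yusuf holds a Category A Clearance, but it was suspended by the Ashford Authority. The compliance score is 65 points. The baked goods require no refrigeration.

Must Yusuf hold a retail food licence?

Exception (a) is satisfied on its face — items are individually labelled; the number of selling days per month is 14, less than the 15 limit. But: (e) applies — the reference index is 960, meeting the 861 threshold. (f) applies (the baseline figure is 986, meeting the 965 threshold), but is displaced by (g): (g) applies — a current Schedule 3 Approval is held. (h), which would lift (g), does not operate here — the baked goods contain no meat or seafood. (a) is therefore removed.
Exception (b) requires that all sales take place at a certified farmers' market; but sales are at private events, not a certified farmers' market, so (b) is unavailable.
Exception (c) fails — the Category B Certificate is not current.
Exception (d) requires that the coverage ratio is no less than 61%; but the coverage ratio is 59%, short of 61%, so (d) is unavailable.
No exception applies. The general rule governs.

Yes — Yusuf must hold a retail food licence.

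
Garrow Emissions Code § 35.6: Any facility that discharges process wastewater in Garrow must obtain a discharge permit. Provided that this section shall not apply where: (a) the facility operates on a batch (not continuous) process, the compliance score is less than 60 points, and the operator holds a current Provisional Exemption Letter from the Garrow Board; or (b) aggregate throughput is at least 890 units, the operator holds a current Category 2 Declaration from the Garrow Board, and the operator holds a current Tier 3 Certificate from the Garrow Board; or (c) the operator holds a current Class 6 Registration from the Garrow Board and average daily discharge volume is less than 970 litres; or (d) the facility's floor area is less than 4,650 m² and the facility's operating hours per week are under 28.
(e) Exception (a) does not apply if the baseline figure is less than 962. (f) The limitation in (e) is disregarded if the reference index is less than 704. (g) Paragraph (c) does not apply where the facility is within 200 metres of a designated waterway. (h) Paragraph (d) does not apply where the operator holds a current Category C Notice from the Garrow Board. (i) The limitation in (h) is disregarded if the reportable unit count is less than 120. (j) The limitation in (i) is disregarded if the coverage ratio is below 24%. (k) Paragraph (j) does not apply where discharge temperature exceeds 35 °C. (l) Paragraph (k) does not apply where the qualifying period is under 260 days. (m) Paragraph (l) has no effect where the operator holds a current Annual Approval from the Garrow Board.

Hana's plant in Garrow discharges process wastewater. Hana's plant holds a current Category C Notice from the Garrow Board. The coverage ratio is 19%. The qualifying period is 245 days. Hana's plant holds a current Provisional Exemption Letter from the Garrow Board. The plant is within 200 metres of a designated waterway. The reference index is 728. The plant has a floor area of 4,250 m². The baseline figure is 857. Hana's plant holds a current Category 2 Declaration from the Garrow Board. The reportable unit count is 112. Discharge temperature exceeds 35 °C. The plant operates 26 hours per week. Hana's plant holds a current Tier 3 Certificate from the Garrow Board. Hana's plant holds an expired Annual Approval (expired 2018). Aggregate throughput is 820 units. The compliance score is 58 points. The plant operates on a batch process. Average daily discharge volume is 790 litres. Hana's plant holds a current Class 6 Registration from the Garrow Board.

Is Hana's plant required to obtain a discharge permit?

Yes — Hana's plant must obtain a discharge permit.

Exception (a): the facility operates on a batch process; the compliance score is 58 points, less than the 60 points limit; a current Provisional Exemption Letter is held — every condition holds. But applying paragraphs (e)–(f): (e) operates against (a): the baseline figure is 857, less than the 962 limit. (f), which would lift (e), does not operate here — the reference index is 728, not less than 704. (a) is therefore removed.
Exception (b) fails — aggregate throughput is 820 units, short of 890 units.
Exception (c): a current Class 6 Registration is held; average daily discharge volume is 790 litres, less than the 970 litres limit — every condition holds. Turning to paragraph (g): (g) operates against (c): the plant is within 200 m of a designated waterway. (c) is therefore removed.
Exception (d)'s conditions are all satisfied: the facility's floor area is 4,250 m², less than the 4,650 m² limit; the facility's operating hours per week are 26, under the 28 limit. However, paragraphs (h)–(m) must be considered: (h) operates against (d): a current Category C Notice is held. (i) would limit (h) — the reportable unit count is 112, less than the 120 limit — but (j) sets (i) aside: (j) is engaged — the coverage ratio is 19%, below the 24% limit. (k) is engaged (discharge temperature exceeds 35 °C), but is overridden by (l): (l) is engaged — the qualifying period is 245 days, under the 260 days limit. (m) is not engaged (no current Annual Approval is held), so (l) stands. (d) is therefore removed.
No exception displaces § 35.6.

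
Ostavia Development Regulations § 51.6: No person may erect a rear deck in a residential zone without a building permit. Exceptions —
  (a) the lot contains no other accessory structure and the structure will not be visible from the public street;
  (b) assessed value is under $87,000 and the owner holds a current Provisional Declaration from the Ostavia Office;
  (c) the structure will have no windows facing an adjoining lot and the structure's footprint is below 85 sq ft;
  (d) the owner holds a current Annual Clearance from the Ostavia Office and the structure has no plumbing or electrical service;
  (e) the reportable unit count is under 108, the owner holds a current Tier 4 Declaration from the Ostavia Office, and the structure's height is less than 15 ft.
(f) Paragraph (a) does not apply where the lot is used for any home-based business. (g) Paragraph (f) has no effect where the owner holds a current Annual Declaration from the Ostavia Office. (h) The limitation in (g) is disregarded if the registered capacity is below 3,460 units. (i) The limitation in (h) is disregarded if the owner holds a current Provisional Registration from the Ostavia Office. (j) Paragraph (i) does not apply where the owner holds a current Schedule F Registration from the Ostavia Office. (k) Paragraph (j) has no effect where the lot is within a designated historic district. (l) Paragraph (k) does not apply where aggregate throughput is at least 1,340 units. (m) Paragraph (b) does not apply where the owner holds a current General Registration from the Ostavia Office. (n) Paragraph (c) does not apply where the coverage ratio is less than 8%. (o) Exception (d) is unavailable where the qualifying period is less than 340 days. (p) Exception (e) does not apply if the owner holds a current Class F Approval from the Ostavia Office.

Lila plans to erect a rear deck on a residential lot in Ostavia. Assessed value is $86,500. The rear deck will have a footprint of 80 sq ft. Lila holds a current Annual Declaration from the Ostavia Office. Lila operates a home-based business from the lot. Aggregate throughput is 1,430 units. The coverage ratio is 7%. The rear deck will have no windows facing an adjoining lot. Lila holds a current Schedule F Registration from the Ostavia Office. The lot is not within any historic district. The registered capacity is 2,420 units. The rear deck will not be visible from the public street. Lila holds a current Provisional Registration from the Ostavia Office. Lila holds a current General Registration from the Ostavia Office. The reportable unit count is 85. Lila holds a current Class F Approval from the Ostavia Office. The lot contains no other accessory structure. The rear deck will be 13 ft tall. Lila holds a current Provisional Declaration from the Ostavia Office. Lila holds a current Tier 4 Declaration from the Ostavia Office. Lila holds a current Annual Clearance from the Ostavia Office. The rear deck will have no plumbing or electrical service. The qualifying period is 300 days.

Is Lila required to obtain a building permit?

Yes — Lila must obtain a building permit.

All of (a)'s requirements are met (the lot has no other accessory structure; the structure will not be visible from the street). However, paragraphs (f)–(l) must be considered: (f) operates against (a): a home-based business operates on the lot. (g) would limit (f) — a current Annual Declaration is held — but (h) sets (g) aside: (h) operates against (g): the registered capacity is 2,420 units, below the 3,460 units limit. (i) applies (a current Provisional Registration is held), but is set aside by (j): (j) is engaged — a current Schedule F Registration is held. (k) does not operate here (the lot is not in a historic district), so (j) stands. Exception (a) does not apply.
Exception (b): assessed value is $86,500, under the $87,000 limit; a current Provisional Declaration is held — every condition holds. However, paragraph (m) must be considered: (m) is triggered — a current General Registration is held. So (b) is unavailable.
All of (c)'s requirements are met (no windows face an adjoining lot; the structure's footprint is 80 sq ft, below the 85 sq ft limit). Turning to paragraph (n): (n) operates against (c): the coverage ratio is 7%, less than the 8% limit. Exception (c) does not apply.
Exception (d): a current Annual Clearance is held; there is no plumbing or electrical service — every condition holds. But applying paragraph (o): (o) operates — the qualifying period is 300 days, less than the 340 days limit. So (d) is unavailable.
Exception (e)'s conditions are all satisfied: the reportable unit count is 85, under the 108 limit; a current Tier 4 Declaration is held; the structure's height is 13 ft, less than the 15 ft limit. However, paragraph (p) must be considered: (p) applies — a current Class F Approval is held. So (e) is unavailable.
No exception applies. The general rule governs.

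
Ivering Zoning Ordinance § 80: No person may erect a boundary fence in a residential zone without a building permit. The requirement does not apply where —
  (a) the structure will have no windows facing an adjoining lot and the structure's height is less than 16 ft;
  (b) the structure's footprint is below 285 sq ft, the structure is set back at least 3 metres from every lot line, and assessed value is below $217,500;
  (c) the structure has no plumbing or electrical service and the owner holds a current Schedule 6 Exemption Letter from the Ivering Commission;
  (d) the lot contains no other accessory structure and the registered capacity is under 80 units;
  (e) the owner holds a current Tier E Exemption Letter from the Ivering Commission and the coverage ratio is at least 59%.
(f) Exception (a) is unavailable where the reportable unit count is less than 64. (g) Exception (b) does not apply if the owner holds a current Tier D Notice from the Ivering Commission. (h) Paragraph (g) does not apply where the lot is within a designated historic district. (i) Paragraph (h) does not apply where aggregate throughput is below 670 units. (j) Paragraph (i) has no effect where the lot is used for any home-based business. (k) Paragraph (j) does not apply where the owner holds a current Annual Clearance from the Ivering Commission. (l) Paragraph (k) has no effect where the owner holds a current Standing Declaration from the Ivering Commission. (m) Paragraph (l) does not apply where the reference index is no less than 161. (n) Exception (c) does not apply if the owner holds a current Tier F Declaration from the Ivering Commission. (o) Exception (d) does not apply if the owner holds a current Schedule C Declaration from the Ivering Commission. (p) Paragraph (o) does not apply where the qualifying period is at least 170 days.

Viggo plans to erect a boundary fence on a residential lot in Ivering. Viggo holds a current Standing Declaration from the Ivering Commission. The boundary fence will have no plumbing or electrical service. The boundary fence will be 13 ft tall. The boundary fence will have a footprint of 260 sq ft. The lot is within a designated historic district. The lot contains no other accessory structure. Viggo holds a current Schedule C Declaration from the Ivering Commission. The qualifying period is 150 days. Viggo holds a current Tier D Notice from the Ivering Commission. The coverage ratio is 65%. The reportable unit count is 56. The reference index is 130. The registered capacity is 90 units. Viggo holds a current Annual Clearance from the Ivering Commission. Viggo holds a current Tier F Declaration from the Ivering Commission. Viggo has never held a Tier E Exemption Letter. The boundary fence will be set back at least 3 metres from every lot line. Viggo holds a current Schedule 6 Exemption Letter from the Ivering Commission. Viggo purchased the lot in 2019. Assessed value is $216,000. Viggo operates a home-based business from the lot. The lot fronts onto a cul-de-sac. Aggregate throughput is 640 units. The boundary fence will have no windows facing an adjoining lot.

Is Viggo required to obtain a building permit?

Exception (a)'s conditions are all satisfied: no windows face an adjoining lot; the structure's height is 13 ft, less than the 16 ft limit. Turning to paragraph (f): (f) operates against (a): the reportable unit count is 56, less than the 64 limit. So (a) is unavailable.
Exception (b): the structure's footprint is 260 sq ft, below the 285 sq ft limit; the setback is at least 3 m on every side; assessed value is $216,000, below the $217,500 limit — every condition holds. Considering the limiting provisions: (g) would limit (b) — a current Tier D Notice is held — but (h) sets (g) aside: (h) applies — the lot is in a historic district. (i) would limit (h) — aggregate throughput is 640 units, below the 670 units limit — but (j) sets (i) aside: (j) operates — a home-based business operates on the lot. (k) applies (a current Annual Clearance is held), but is overridden by (l): (l) operates against (k): a current Standing Declaration is held. (m) is inapplicable (the reference index is 130, short of 161), so (l) stands. Exception (b) stands.
All of (c)'s requirements are met (there is no plumbing or electrical service; a current Schedule 6 Exemption Letter is held). However, paragraph (n) must be considered: (n) is triggered — a current Tier F Declaration is held. Exception (c) does not apply.
Exception (d) does not apply: the registered capacity is 90 units, not under 80 units.
Exception (e) requires that the owner holds a current Tier E Exemption Letter from the Ivering Commission; but there is no Tier E Exemption Letter in force, so (e) is unavailable.

No — exception (b) applies; Viggo does not need a building permit.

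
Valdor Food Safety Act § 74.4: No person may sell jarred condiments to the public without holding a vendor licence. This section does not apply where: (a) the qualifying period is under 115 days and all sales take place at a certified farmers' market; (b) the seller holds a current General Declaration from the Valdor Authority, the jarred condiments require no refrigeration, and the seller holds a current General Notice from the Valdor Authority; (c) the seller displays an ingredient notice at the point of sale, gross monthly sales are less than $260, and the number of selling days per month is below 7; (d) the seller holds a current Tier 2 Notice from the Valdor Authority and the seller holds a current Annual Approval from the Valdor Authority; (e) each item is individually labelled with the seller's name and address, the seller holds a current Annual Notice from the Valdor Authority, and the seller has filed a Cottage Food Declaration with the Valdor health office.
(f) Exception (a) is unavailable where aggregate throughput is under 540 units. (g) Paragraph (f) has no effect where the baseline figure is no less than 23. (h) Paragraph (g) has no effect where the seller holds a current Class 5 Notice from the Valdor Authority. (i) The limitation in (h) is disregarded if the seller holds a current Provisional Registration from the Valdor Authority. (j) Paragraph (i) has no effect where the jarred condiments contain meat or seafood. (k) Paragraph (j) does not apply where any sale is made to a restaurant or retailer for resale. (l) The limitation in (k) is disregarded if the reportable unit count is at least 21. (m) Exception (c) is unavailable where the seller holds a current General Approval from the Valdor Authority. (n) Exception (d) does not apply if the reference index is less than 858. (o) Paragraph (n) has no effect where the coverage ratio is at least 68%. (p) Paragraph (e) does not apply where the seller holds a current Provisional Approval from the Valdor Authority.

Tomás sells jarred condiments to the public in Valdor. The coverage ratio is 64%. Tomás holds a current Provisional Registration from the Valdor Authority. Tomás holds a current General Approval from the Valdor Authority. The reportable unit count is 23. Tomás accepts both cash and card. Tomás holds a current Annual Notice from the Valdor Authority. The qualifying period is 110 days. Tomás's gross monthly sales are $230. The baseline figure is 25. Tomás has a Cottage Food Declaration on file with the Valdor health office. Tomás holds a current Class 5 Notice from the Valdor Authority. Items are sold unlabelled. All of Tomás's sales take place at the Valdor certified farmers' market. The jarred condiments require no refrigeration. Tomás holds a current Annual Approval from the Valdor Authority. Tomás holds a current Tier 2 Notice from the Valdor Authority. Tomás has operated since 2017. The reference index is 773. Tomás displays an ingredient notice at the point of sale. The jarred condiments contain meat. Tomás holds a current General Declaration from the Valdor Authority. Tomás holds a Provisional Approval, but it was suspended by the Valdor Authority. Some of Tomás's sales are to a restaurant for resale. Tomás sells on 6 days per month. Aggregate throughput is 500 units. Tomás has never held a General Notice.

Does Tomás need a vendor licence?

Yes — Tomás must hold a vendor licence.

All of (a)'s requirements are met (the qualifying period is 110 days, under the 115 days limit; all sales are at a certified farmers' market). However, paragraphs (f)–(l) must be considered: (f) operates against (a): aggregate throughput is 500 units, under the 540 units limit. (g) would limit (f) — the baseline figure is 25, meeting the 23 threshold — but (h) sets (g) aside: (h) operates against (g): a current Class 5 Notice is held. (i) would limit (h) — a current Provisional Registration is held — but (j) sets (i) aside: (j) is triggered — the jarred condiments contain meat. (k) would limit (j) — some sales are to a restaurant for resale — but (l) sets (k) aside: (l) operates — the reportable unit count is 23, meeting the 21 threshold. (a) is therefore removed.
Exception (b) requires that the seller holds a current General Notice from the Valdor Authority; but no current General Notice is held, so (b) is unavailable.
All of (c)'s requirements are met (an ingredient notice is displayed; gross monthly sales are $230, less than the $260 limit; the number of selling days per month is 6, below the 7 limit). Turning to paragraph (m): (m) applies — a current General Approval is held. Exception (c) does not apply.
All of (d)'s requirements are met (a current Tier 2 Notice is held; a current Annual Approval is held). However, paragraphs (n)–(o) must be considered: (n) operates against (d): the reference index is 773, less than the 858 limit. (o) is not engaged (the coverage ratio is 64%, short of 68%), so (n) stands. Exception (d) does not apply.
Exception (e) does not apply: items are sold unlabelled.
None of the exceptions is available; § 74.4 applies in full.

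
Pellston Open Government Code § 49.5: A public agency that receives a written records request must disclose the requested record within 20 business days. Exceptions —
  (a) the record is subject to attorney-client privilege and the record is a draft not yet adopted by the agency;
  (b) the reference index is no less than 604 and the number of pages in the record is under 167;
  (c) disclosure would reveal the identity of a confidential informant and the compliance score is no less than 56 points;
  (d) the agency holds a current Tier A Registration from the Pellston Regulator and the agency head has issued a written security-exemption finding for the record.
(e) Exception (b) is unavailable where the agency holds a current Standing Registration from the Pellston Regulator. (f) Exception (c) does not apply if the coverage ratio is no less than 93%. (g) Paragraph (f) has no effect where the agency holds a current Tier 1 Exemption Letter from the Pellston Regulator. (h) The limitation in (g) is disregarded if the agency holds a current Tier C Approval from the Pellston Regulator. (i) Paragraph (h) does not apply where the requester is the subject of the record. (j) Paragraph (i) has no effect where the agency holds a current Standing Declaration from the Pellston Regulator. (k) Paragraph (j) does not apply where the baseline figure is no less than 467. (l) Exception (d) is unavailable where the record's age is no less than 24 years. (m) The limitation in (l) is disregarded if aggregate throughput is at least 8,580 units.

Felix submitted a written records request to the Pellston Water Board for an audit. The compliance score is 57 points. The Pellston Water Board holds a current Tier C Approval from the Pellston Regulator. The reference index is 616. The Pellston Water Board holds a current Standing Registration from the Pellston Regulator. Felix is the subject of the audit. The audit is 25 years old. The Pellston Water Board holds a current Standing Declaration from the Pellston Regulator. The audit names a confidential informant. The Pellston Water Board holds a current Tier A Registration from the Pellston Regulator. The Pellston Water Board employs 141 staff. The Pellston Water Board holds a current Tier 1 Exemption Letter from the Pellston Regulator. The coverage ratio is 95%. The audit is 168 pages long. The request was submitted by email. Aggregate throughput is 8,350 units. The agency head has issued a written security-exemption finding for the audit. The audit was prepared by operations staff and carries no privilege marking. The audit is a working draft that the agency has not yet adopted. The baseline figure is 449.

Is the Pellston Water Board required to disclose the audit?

Exception (a) fails — the audit carries no privilege marking.
Exception (b) requires that the number of pages in the record is under 167; but the number of pages in the record is 168, not under 167, so (b) is unavailable.
All of (c)'s requirements are met (the audit names a confidential informant; the compliance score is 57 points, meeting the 56 points threshold). Turning to paragraphs (f)–(k): (f) operates against (c): the coverage ratio is 95%, meeting the 93% threshold. (g) would limit (f) — a current Tier 1 Exemption Letter is held — but (h) sets (g) aside: (h) operates against (g): a current Tier C Approval is held. (i) is triggered (Felix is the subject of the audit), but yields to (j): (j) is triggered — a current Standing Declaration is held. (k) is not triggered (the baseline figure is 449, short of 467), so (j) stands. So (c) is unavailable.
Exception (d): a current Tier A Registration is held; a written security-exemption finding has been issued — every condition holds. Turning to paragraphs (l)–(m): (l) operates — the record's age is 25 years, meeting the 24 years threshold. (m), which would lift (l), does not operate here — aggregate throughput is 8,350 units, short of 8,580 units. So (d) is unavailable.
No exception applies. The general rule governs.

Yes — the Pellston Water Board must disclose the audit.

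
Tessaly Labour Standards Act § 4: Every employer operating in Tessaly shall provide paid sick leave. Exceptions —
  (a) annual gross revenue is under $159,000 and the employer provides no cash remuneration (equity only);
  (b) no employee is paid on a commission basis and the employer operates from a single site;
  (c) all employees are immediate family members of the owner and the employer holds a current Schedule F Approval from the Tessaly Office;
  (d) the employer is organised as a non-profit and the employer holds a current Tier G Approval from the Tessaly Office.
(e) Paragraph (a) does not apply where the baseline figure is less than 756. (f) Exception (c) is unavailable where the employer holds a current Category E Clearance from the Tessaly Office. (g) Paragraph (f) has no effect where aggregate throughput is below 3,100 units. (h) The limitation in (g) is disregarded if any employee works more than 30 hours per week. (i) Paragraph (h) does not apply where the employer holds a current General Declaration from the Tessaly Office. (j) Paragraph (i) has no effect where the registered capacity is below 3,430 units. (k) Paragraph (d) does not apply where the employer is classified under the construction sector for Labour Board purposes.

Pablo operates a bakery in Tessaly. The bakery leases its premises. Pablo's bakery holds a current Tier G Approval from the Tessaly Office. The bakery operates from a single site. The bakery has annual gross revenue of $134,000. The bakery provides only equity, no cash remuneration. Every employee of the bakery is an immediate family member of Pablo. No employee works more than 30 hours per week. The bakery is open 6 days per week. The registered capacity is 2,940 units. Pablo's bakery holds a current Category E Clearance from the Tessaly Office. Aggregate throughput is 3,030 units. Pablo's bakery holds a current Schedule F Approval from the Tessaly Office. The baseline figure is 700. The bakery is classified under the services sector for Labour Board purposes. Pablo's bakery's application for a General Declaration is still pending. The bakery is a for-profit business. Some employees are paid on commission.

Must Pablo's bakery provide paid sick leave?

Exception (a) is satisfied on its face — annual gross revenue is $134,000, under the $159,000 limit; remuneration is equity-only. But: (e) operates — the baseline figure is 700, less than the 756 limit. (a) is therefore removed.
Exception (b) fails — some employees are paid on commission.
All of (c)'s requirements are met (every employee is an immediate family member; a current Schedule F Approval is held). Under paragraphs (f)–(j): (f) operates (a current Category E Clearance is held), but yields to (g): (g) operates — aggregate throughput is 3,030 units, below the 3,100 units limit. (h), which would lift (g), is not engaged — no employee exceeds 30 hours/week. (c) remains available.
Exception (d) fails — the employer is for-profit.

No — exception (c) applies; Pablo's bakery is not required to provide paid sick leave.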